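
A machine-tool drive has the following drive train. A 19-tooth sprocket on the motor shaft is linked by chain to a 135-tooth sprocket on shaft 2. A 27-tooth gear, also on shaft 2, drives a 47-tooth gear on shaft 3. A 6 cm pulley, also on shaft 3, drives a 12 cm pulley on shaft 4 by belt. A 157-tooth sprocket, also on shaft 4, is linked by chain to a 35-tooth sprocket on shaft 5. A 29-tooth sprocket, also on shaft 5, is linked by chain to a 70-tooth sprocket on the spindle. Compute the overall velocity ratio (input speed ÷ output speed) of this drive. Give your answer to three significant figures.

Each stage contributes driven/driver: chain 135/19 = 7.1053, gear mesh 47/27 = 1.7407, belt 12/6 = 2, chain 35/157 = 0.22293, chain 70/29 = 2.4138.
Overall: 7.1053 × 1.7407 × 2 × 0.22293 × 2.4138 = 13.311.

13.3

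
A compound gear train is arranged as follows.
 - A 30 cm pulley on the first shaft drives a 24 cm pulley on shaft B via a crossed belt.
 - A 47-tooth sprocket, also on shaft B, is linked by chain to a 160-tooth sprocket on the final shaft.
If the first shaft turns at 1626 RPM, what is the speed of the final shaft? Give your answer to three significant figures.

597 RPM

Belt: ratio = 24/30 = 0.8, so shaft B turns at 1626 / 0.8 = 2032.5 RPM.
Chain: ratio = 160/47 = 3.4043, so the final shaft turns at 2032.5 / 3.4043 = 597.05 RPM.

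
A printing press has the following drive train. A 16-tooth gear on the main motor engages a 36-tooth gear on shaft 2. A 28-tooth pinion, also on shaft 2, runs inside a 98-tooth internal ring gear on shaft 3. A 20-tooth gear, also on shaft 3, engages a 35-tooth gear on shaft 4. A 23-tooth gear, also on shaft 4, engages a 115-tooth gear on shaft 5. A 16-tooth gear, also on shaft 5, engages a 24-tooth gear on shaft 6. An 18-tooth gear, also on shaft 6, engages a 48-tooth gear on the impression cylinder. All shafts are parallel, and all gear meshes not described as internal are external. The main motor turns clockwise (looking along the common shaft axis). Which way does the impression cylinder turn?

the main motor → shaft 2: external mesh, 1 reversal → CCW.
shaft 2 → shaft 3: internal mesh, same direction → CCW.
shaft 3 → shaft 4: external mesh, 1 reversal → CW.
shaft 4 → shaft 5: external mesh, 1 reversal → CCW.
shaft 5 → shaft 6: external mesh, 1 reversal → CW.
shaft 6 → the impression cylinder: external mesh, 1 reversal → CCW.
5 reversals in total — an odd number — so the impression cylinder turns opposite to the main motor.

counterclockwise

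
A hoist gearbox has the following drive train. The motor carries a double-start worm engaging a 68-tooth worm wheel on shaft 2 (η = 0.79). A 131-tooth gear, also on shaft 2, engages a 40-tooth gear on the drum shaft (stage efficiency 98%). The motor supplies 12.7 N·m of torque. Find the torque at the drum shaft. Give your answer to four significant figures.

102.1 N·m

worm 68/2 = 34 → τ = 12.7·34·0.79 = 341.12 N·m
gear mesh 40/131 = 0.30534 → τ = 341.12·0.30534·0.98 = 102.08 N·m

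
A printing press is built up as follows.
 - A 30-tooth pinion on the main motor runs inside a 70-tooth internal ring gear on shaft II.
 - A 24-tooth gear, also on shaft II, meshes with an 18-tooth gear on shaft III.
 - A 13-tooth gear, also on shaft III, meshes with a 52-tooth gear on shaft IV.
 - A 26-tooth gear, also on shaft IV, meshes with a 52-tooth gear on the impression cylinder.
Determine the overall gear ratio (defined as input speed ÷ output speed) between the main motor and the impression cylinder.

Each stage contributes driven/driver: internal gear 70/30 = 2.3333, gear mesh 18/24 = 0.75, gear mesh 52/13 = 4, gear mesh 52/26 = 2.
Overall: 2.3333 × 0.75 × 4 × 2 = 14.

14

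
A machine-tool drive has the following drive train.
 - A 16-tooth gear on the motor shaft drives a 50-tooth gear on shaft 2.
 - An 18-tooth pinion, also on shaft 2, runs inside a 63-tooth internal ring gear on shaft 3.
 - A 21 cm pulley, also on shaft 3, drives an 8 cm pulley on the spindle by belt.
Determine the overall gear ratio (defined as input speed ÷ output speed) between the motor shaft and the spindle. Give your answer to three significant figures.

4.17

Each stage contributes driven/driver: gear mesh 50/16 = 3.125, internal gear 63/18 = 3.5, belt 8/21 = 0.38095.
Overall: 3.125 × 3.5 × 0.38095 = 4.1667.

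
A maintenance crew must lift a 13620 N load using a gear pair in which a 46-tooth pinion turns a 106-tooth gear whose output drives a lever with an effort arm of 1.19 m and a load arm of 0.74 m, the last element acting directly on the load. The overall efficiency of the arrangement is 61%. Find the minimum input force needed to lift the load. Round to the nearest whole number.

6025 N

Gear pair MA = 106/46 = 2.3043.
Lever MA = effort arm / load arm = 1.19/0.74 = 1.6081.
Combined ideal MA = 2.3043 × 1.6081 = 3.7056.
Actual MA = 3.7056 × 0.61 = 2.2604.
Effort = load / actual MA = 13620 / 2.2604 = 6025.4 N.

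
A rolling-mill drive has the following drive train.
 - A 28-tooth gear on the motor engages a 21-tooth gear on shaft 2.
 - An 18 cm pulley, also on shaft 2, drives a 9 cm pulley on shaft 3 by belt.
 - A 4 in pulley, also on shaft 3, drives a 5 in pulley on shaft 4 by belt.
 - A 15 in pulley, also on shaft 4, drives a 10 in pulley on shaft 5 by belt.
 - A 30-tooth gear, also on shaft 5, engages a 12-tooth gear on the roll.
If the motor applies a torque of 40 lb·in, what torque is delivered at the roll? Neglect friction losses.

5 lb·in

Gear mesh: ratio = 21/28 = 0.75; torque at shaft 2 = 40 × 0.75 = 30 lb·in.
Belt: ratio = 9/18 = 0.5; torque at shaft 3 = 30 × 0.5 = 15 lb·in.
Belt: ratio = 5/4 = 1.25; torque at shaft 4 = 15 × 1.25 = 18.75 lb·in.
Belt: ratio = 10/15 = 0.66667; torque at shaft 5 = 18.75 × 0.66667 = 12.5 lb·in.
Gear mesh: ratio = 12/30 = 0.4; torque at the roll = 12.5 × 0.4 = 5 lb·in.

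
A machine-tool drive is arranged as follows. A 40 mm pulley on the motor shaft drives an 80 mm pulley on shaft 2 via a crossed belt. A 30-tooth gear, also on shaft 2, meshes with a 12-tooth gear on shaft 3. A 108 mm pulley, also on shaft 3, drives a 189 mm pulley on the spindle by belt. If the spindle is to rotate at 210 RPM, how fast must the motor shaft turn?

294 RPM

Overall ratio R = 2 × 0.4 × 1.75 = 1.4.
Required input speed = output speed × R = 210 × 1.4 = 294 RPM.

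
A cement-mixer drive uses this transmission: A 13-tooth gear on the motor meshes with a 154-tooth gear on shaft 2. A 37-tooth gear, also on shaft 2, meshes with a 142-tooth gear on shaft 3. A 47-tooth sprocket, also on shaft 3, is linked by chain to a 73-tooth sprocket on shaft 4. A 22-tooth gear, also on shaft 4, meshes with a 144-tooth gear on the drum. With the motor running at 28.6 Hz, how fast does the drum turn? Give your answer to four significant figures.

the motor → shaft 2 (gear mesh, 154/13): 28.6 ÷ 11.846 = 2.4143 Hz
shaft 2 → shaft 3 (gear mesh, 142/37): 2.4143 ÷ 3.8378 = 0.62907 Hz
shaft 3 → shaft 4 (chain, 73/47): 0.62907 ÷ 1.5532 = 0.40502 Hz
shaft 4 → the drum (gear mesh, 144/22): 0.40502 ÷ 6.5455 = 0.061878 Hz

0.06188 Hz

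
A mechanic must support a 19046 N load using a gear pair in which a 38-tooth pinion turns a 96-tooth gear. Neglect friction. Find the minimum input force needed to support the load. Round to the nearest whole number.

7539 N

Gear pair MA = 96/38 = 2.5263.
Effort = load / MA = 19046 / 2.5263 = 7539 N.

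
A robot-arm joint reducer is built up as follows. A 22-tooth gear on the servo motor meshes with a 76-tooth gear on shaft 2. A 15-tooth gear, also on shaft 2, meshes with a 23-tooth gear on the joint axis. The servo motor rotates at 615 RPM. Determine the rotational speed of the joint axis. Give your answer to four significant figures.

gear mesh 76/22 = 3.4545 → 615/3.4545 = 178.03 RPM
gear mesh 23/15 = 1.5333 → 178.03/1.5333 = 116.1 RPM

116.1 RPM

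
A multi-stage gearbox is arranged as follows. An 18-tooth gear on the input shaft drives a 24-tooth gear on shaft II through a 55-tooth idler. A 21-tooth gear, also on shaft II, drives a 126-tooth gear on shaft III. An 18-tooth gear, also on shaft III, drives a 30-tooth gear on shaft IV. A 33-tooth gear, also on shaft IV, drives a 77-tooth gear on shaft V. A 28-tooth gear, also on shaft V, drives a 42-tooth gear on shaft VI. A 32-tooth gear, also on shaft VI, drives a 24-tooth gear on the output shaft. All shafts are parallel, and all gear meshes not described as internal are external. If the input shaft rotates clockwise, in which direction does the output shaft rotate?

the input shaft → shaft II: driver → idler → driven is 2 external meshes, 2 reversals → CW.
shaft II → shaft III: external mesh, 1 reversal → CCW.
shaft III → shaft IV: external mesh, 1 reversal → CW.
shaft IV → shaft V: external mesh, 1 reversal → CCW.
shaft V → shaft VI: external mesh, 1 reversal → CW.
shaft VI → the output shaft: external mesh, 1 reversal → CCW.
7 reversals in total — an odd number — so the output shaft turns opposite to the input shaft.

counterclockwise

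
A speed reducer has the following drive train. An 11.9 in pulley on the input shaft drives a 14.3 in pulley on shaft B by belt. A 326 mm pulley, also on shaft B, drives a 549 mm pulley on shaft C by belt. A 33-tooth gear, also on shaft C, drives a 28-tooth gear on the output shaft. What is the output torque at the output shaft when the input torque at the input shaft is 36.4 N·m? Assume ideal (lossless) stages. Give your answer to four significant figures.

62.50 N·m

belt 14.3/11.9 = 1.2017 → τ = 36.4·1.2017 = 43.741 N·m
belt 549/326 = 1.684 → τ = 43.741·1.684 = 73.662 N·m
gear mesh 28/33 = 0.84848 → τ = 73.662·0.84848 = 62.501 N·m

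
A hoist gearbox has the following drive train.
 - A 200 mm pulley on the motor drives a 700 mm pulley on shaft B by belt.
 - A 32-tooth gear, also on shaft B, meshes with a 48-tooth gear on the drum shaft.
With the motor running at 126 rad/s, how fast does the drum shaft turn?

24 rad/s

Belt: ratio = 700/200 = 3.5, so shaft B turns at 126 / 3.5 = 36 rad/s.
Gear mesh: ratio = 48/32 = 1.5, so the drum shaft turns at 36 / 1.5 = 24 rad/s.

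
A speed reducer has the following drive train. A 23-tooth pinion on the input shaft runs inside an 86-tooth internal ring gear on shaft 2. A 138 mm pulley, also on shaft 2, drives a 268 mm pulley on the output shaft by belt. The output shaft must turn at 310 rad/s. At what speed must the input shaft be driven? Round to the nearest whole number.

2251 rad/s

Overall ratio R = 3.7391 × 1.942 = 7.2615.
Required input speed = output speed × R = 310 × 7.2615 = 2251.1 rad/s.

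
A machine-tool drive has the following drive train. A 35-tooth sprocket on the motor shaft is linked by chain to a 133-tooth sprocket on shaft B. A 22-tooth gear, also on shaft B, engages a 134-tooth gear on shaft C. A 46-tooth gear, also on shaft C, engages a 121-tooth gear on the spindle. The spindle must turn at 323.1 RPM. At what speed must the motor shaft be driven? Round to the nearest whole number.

Overall ratio R = 3.8 × 6.0909 × 2.6304 = 60.883.
Required input speed = output speed × R = 323.1 × 60.883 = 19671 RPM.

19671 RPM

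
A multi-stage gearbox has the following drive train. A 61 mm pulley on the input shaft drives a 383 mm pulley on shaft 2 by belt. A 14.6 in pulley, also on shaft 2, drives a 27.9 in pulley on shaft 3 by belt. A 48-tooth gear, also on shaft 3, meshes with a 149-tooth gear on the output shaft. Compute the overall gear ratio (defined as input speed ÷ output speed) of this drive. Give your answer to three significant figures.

Each stage contributes driven/driver: belt 383/61 = 6.2787, belt 27.9/14.6 = 1.911, gear mesh 149/48 = 3.1042.
Overall: 6.2787 × 1.911 × 3.1042 = 37.245.

37.2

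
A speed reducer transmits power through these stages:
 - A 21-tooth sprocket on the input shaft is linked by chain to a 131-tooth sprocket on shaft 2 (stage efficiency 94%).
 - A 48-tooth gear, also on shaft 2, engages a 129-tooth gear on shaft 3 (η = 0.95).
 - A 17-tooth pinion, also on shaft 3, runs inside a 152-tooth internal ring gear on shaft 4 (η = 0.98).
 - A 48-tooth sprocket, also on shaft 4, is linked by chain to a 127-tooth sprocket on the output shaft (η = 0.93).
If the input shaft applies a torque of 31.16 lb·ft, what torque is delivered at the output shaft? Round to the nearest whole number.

chain 131/21 = 6.2381 → τ = 31.16·6.2381·0.94 = 182.72 lb·ft
gear mesh 129/48 = 2.6875 → τ = 182.72·2.6875·0.95 = 466.5 lb·ft
internal gear 152/17 = 8.9412 → τ = 466.5·8.9412·0.98 = 4087.6 lb·ft
chain 127/48 = 2.6458 → τ = 4087.6·2.6458·0.93 = 10058 lb·ft

10058 lb·ft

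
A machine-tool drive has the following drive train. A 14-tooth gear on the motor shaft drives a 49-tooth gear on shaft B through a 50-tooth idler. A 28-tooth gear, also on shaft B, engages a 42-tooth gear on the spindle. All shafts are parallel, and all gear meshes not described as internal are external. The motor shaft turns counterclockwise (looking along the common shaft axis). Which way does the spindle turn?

clockwise

the motor shaft → shaft B: driver → idler → driven is 2 external meshes, 2 reversals → CCW.
shaft B → the spindle: external mesh, 1 reversal → CW.
3 reversals in total — an odd number — so the spindle turns opposite to the motor shaft.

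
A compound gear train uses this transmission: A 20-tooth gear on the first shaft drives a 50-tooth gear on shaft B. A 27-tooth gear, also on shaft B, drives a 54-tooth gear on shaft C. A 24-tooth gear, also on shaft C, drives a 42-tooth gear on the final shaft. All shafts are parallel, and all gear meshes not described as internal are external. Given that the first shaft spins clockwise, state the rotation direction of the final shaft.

the first shaft → shaft B: external mesh, 1 reversal → CCW.
shaft B → shaft C: external mesh, 1 reversal → CW.
shaft C → the final shaft: external mesh, 1 reversal → CCW.
3 reversals in total — an odd number — so the final shaft turns opposite to the first shaft.

counterclockwise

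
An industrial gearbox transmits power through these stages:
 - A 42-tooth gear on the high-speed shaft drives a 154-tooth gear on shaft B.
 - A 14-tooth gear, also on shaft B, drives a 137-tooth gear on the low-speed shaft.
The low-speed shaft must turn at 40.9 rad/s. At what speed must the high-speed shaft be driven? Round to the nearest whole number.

1468 rad/s

Overall ratio R = 3.6667 × 9.7857 = 35.881.
Required input speed = output speed × R = 40.9 × 35.881 = 1467.5 rad/s.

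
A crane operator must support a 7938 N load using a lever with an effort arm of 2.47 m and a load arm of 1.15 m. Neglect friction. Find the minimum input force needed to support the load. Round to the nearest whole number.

Lever MA = effort arm / load arm = 2.47/1.15 = 2.1478.
Effort = load / MA = 7938 / 2.1478 = 3695.8 N.

3696 N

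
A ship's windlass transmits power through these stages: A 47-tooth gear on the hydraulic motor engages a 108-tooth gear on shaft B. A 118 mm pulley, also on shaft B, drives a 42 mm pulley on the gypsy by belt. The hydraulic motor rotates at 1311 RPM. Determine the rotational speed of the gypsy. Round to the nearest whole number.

the hydraulic motor → shaft B (gear mesh, 108/47): 1311 ÷ 2.2979 = 570.53 RPM
shaft B → the gypsy (belt, 42/118): 570.53 ÷ 0.35593 = 1602.9 RPM

1603 RPM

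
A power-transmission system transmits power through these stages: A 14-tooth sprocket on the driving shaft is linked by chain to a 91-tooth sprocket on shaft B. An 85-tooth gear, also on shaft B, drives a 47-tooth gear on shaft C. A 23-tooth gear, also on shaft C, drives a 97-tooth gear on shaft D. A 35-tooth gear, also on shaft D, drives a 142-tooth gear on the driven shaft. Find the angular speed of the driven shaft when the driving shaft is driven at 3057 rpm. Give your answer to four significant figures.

49.71 rpm

the driving shaft → shaft B (chain, 91/14): 3057 ÷ 6.5 = 470.31 rpm
shaft B → shaft C (gear mesh, 47/85): 470.31 ÷ 0.55294 = 850.56 rpm
shaft C → shaft D (gear mesh, 97/23): 850.56 ÷ 4.2174 = 201.68 rpm
shaft D → the driven shaft (gear mesh, 142/35): 201.68 ÷ 4.0571 = 49.709 rpm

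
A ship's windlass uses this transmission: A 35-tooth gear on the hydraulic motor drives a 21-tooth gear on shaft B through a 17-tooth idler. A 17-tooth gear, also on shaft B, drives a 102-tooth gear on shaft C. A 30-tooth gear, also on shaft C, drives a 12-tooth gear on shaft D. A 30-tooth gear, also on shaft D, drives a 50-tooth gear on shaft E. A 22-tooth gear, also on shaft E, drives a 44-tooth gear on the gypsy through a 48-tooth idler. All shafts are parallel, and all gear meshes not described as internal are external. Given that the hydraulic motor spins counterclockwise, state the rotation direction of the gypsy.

the hydraulic motor → shaft B: driver → idler → driven is 2 external meshes, 2 reversals → CCW.
shaft B → shaft C: external mesh, 1 reversal → CW.
shaft C → shaft D: external mesh, 1 reversal → CCW.
shaft D → shaft E: external mesh, 1 reversal → CW.
shaft E → the gypsy: driver → idler → driven is 2 external meshes, 2 reversals → CW.
7 reversals in total — an odd number — so the gypsy turns opposite to the hydraulic motor.

clockwise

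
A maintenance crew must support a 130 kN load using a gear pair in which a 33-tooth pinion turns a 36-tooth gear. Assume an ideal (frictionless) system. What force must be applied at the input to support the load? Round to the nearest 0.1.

Gear pair MA = 36/33 = 1.0909.
Effort = load / MA = 130 / 1.0909 = 119.17 kN.

119.2 kN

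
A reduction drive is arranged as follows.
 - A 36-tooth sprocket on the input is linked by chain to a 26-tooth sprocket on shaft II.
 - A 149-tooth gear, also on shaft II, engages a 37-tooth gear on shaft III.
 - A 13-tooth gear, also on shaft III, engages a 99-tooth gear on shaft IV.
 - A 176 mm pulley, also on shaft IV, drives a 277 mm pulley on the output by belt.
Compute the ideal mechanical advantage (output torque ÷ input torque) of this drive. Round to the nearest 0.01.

Each stage contributes driven/driver: chain 26/36 = 0.72222, gear mesh 37/149 = 0.24832, gear mesh 99/13 = 7.6154, belt 277/176 = 1.5739.
Overall: 0.72222 × 0.24832 × 7.6154 × 1.5739 = 2.1495.

2.15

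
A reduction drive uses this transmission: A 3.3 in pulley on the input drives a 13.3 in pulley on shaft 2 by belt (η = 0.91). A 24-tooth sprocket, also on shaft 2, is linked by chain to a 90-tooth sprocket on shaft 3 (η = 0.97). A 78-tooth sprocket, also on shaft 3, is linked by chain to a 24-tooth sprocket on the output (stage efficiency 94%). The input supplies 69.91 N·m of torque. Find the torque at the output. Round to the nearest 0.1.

Belt: ratio = 13.3/3.3 = 4.0303; torque at shaft 2 = 69.91 × 4.0303 × 0.91 = 256.4 N·m.
Chain: ratio = 90/24 = 3.75; torque at shaft 3 = 256.4 × 3.75 × 0.97 = 932.66 N·m.
Chain: ratio = 24/78 = 0.30769; torque at the output = 932.66 × 0.30769 × 0.94 = 269.75 N·m.

269.8 N·m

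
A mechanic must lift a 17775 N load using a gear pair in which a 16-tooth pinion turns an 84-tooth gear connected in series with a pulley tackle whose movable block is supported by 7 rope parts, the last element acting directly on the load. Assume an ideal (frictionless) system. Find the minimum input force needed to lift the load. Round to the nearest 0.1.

Gear pair MA = 84/16 = 5.25.
Block-and-tackle MA = number of supporting rope parts = 7.
Combined ideal MA = 5.25 × 7 = 36.75.
Effort = load / MA = 17775 / 36.75 = 483.67 N.

483.7 N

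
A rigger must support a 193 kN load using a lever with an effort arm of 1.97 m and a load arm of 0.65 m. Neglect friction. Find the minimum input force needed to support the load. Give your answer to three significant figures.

Lever MA = effort arm / load arm = 1.97/0.65 = 3.0308.
Effort = load / MA = 193 / 3.0308 = 63.68 kN.

63.7 kN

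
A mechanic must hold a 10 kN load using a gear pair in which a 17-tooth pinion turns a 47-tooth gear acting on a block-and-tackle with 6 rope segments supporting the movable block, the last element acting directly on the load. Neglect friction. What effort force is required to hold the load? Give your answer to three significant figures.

Gear pair MA = 47/17 = 2.7647.
Block-and-tackle MA = number of supporting rope parts = 6.
Combined ideal MA = 2.7647 × 6 = 16.588.
Effort = load / MA = 10 / 16.588 = 0.60284 kN.

0.603 kN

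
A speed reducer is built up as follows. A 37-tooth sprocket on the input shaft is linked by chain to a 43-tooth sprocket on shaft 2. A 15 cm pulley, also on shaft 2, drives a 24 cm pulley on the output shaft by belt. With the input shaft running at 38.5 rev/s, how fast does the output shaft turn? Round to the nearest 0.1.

chain 43/37 = 1.1622 → 38.5/1.1622 = 33.128 rev/s
belt 24/15 = 1.6 → 33.128/1.6 = 20.705 rev/s

20.7 rev/s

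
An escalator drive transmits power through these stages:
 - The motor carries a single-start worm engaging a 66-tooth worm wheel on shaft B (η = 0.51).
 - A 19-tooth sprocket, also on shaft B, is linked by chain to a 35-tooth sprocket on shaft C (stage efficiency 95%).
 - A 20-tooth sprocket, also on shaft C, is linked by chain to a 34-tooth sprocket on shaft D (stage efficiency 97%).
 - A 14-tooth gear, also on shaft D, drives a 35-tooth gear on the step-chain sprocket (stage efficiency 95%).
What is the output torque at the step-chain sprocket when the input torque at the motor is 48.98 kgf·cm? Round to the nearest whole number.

Worm: ratio = 66/1 = 66; torque at shaft B = 48.98 × 66 × 0.51 = 1648.7 kgf·cm.
Chain: ratio = 35/19 = 1.8421; torque at shaft C = 1648.7 × 1.8421 × 0.95 = 2885.2 kgf·cm.
Chain: ratio = 34/20 = 1.7; torque at shaft D = 2885.2 × 1.7 × 0.97 = 4757.6 kgf·cm.
Gear mesh: ratio = 35/14 = 2.5; torque at the step-chain sprocket = 4757.6 × 2.5 × 0.95 = 11299 kgf·cm.

11299 kgf·cm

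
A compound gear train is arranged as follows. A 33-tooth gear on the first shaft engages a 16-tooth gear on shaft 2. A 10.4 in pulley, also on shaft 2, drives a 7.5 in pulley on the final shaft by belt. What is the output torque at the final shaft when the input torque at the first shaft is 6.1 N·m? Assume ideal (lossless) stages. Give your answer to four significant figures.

Gear mesh: ratio = 16/33 = 0.48485; torque at shaft 2 = 6.1 × 0.48485 = 2.9576 N·m.
Belt: ratio = 7.5/10.4 = 0.72115; torque at the final shaft = 2.9576 × 0.72115 = 2.1329 N·m.

2.133 N·m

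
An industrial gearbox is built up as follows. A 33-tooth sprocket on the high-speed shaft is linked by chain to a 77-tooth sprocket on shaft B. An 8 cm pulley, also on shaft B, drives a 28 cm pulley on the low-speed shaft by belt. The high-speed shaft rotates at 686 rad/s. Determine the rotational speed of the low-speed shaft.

chain 77/33 = 2.3333 → 686/2.3333 = 294 rad/s
belt 28/8 = 3.5 → 294/3.5 = 84 rad/s

84 rad/s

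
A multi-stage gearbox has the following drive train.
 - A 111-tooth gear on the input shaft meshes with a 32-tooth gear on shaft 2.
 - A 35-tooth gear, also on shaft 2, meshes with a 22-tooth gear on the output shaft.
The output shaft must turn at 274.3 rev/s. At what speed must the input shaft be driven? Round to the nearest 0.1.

49.7 rev/s

Overall ratio R = 0.28829 × 0.62857 = 0.18121.
Required input speed = output speed × R = 274.3 × 0.18121 = 49.706 rev/s.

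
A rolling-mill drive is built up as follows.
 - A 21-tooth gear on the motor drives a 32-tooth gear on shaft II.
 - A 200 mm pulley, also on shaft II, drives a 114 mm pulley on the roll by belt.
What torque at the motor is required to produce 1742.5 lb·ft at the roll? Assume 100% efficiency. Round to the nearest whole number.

2006 lb·ft

Overall ratio R = 1.5238 × 0.57 = 0.86857.
Input torque = output torque / R = 1742.5 / 0.86857 = 2006.2 lb·ft.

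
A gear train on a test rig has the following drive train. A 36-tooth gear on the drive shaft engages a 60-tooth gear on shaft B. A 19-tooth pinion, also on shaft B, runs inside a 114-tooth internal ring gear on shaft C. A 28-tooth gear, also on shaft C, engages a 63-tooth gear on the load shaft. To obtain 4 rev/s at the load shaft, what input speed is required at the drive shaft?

90 rev/s

Overall ratio R = 1.6667 × 6 × 2.25 = 22.5.
Required input speed = output speed × R = 4 × 22.5 = 90 rev/s.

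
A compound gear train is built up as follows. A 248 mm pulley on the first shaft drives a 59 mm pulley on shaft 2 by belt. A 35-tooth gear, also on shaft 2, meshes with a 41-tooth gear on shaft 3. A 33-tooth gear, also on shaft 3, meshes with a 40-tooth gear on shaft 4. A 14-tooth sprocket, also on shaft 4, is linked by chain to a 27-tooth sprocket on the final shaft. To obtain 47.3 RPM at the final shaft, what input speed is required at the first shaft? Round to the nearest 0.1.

30.8 RPM

Overall ratio R = 0.2379 × 1.1714 × 1.2121 × 1.9286 = 0.65148.
Required input speed = output speed × R = 47.3 × 0.65148 = 30.815 RPM.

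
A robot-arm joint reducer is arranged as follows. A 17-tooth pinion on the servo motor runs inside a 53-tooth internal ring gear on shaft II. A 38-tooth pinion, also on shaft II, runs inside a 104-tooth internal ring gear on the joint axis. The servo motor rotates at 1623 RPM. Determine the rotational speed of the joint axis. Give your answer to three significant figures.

190 RPM

the servo motor → shaft II (internal gear, 53/17): 1623 ÷ 3.1176 = 520.58 RPM
shaft II → the joint axis (internal gear, 104/38): 520.58 ÷ 2.7368 = 190.21 RPM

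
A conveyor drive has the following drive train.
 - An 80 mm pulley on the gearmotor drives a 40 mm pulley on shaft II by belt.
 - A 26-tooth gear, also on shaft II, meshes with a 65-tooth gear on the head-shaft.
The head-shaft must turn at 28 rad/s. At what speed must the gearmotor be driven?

Overall ratio R = 0.5 × 2.5 = 1.25.
Required input speed = output speed × R = 28 × 1.25 = 35 rad/s.

35 rad/s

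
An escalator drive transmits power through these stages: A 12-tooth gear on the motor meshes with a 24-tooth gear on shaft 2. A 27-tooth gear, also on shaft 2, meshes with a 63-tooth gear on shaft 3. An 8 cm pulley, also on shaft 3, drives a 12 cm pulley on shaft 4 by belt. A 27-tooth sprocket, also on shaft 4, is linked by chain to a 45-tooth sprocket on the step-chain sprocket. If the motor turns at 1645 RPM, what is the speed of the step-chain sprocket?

141 RPM

the motor → shaft 2 (gear mesh, 24/12): 1645 ÷ 2 = 822.5 RPM
shaft 2 → shaft 3 (gear mesh, 63/27): 822.5 ÷ 2.3333 = 352.5 RPM
shaft 3 → shaft 4 (belt, 12/8): 352.5 ÷ 1.5 = 235 RPM
shaft 4 → the step-chain sprocket (chain, 45/27): 235 ÷ 1.6667 = 141 RPM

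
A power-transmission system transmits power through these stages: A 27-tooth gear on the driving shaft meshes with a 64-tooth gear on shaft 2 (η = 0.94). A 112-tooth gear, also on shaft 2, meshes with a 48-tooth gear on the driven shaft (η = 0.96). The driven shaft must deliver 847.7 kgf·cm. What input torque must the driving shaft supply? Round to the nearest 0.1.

Overall ratio R = 2.3704 × 0.42857 = 1.0159; overall efficiency η = 0.94 × 0.96 = 0.9024.
Input torque = output torque / (R × η) = 847.7 / (1.0159 × 0.9024) = 924.71 kgf·cm.

924.7 kgf·cm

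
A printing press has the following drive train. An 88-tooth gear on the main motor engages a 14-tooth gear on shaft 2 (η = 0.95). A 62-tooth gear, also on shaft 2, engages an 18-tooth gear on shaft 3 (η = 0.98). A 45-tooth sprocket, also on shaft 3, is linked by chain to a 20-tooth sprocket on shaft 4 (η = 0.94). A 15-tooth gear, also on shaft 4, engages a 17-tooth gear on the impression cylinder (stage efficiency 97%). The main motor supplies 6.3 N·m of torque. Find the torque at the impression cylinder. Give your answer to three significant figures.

Gear mesh: ratio = 14/88 = 0.15909; torque at shaft 2 = 6.3 × 0.15909 × 0.95 = 0.95216 N·m.
Gear mesh: ratio = 18/62 = 0.29032; torque at shaft 3 = 0.95216 × 0.29032 × 0.98 = 0.2709 N·m.
Chain: ratio = 20/45 = 0.44444; torque at shaft 4 = 0.2709 × 0.44444 × 0.94 = 0.11318 N·m.
Gear mesh: ratio = 17/15 = 1.1333; torque at the impression cylinder = 0.11318 × 1.1333 × 0.97 = 0.12442 N·m.

0.124 N·m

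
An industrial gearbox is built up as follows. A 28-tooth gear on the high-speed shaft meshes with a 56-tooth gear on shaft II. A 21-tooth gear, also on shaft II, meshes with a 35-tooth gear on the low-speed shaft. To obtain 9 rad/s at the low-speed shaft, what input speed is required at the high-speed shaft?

Overall ratio R = 2 × 1.6667 = 3.3333.
Required input speed = output speed × R = 9 × 3.3333 = 30 rad/s.

30 rad/s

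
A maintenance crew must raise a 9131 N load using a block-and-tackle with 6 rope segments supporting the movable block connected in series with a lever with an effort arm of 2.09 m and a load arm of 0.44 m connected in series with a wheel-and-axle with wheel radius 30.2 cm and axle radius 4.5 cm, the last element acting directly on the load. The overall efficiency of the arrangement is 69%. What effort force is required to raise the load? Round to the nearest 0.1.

Block-and-tackle MA = number of supporting rope parts = 6.
Lever MA = effort arm / load arm = 2.09/0.44 = 4.75.
Wheel-and-axle MA = R/r = 30.2/4.5 = 6.7111.
Combined ideal MA = 6 × 4.75 × 6.7111 = 191.27.
Actual MA = 191.27 × 0.69 = 131.97.
Effort = load / actual MA = 9131 / 131.97 = 69.188 N.

69.2 N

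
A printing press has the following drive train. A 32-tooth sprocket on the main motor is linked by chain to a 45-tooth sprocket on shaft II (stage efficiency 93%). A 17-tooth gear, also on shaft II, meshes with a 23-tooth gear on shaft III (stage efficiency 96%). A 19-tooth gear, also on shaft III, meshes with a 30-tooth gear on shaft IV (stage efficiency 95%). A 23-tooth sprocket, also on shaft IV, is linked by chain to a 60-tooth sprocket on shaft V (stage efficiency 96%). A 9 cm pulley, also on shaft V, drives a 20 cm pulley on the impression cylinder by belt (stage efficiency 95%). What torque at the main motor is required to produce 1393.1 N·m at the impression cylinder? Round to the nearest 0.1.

Overall ratio R = 1.4062 × 1.3529 × 1.5789 × 2.6087 × 2.2222 = 17.415; overall efficiency η = 0.93 × 0.96 × 0.95 × 0.96 × 0.95 = 0.7735.
Input torque = output torque / (R × η) = 1393.1 / (17.415 × 0.7735) = 103.42 N·m.

103.4 N·m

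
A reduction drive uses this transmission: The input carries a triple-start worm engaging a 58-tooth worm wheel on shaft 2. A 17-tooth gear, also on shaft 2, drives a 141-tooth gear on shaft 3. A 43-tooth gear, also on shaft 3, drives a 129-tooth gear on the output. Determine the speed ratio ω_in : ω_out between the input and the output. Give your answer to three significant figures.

Each stage contributes driven/driver: worm 58/3 = 19.333, gear mesh 141/17 = 8.2941, gear mesh 129/43 = 3.
Overall: 19.333 × 8.2941 × 3 = 481.06.

481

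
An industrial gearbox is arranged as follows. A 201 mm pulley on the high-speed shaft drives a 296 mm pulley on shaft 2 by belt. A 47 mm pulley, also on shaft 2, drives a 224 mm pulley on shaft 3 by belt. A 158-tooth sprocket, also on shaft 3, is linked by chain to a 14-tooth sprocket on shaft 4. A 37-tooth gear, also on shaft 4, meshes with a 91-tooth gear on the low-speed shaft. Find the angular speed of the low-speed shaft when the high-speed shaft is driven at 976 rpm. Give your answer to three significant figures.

638 rpm

belt 296/201 = 1.4726 → 976/1.4726 = 662.76 rpm
belt 224/47 = 4.766 → 662.76/4.766 = 139.06 rpm
chain 14/158 = 0.088608 → 139.06/0.088608 = 1569.4 rpm
gear mesh 91/37 = 2.4595 → 1569.4/2.4595 = 638.11 rpm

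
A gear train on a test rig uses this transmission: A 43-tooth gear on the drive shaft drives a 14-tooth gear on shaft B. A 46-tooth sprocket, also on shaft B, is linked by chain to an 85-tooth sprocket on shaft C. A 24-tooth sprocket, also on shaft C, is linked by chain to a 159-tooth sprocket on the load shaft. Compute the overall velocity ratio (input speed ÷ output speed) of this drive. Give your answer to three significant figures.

Each stage contributes driven/driver: gear mesh 14/43 = 0.32558, chain 85/46 = 1.8478, chain 159/24 = 6.625.
Overall: 0.32558 × 1.8478 × 6.625 = 3.9857.

3.99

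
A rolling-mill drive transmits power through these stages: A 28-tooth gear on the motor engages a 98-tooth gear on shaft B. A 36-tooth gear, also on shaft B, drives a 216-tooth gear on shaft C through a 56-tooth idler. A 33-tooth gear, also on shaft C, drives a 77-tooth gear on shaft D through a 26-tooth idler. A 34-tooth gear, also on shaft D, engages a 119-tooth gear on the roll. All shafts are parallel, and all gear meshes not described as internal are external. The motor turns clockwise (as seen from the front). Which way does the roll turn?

the motor → shaft B: external mesh, 1 reversal → CCW.
shaft B → shaft C: driver → idler → driven is 2 external meshes, 2 reversals → CCW.
shaft C → shaft D: driver → idler → driven is 2 external meshes, 2 reversals → CCW.
shaft D → the roll: external mesh, 1 reversal → CW.
6 reversals in total — an even number — so the roll turns the same way as the motor.

clockwise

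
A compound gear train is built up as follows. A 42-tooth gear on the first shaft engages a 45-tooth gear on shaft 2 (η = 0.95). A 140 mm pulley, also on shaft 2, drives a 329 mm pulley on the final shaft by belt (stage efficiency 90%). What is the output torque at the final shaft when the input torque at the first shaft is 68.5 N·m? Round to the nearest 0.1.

After the gear mesh (45/42): 68.5 × 1.0714 × 0.95 = 69.723 N·m
After the belt (329/140): 69.723 × 2.35 × 0.90 = 147.46 N·m

147.5 N·m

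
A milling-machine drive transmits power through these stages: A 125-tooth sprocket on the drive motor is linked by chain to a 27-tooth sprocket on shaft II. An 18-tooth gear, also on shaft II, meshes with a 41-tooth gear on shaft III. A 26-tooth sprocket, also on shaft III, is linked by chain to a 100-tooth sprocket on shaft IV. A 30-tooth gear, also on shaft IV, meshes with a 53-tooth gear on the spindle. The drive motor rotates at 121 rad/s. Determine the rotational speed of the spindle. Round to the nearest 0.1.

36.2 rad/s

chain 27/125 = 0.216 → 121/0.216 = 560.19 rad/s
gear mesh 41/18 = 2.2778 → 560.19/2.2778 = 245.93 rad/s
chain 100/26 = 3.8462 → 245.93/3.8462 = 63.943 rad/s
gear mesh 53/30 = 1.7667 → 63.943/1.7667 = 36.194 rad/s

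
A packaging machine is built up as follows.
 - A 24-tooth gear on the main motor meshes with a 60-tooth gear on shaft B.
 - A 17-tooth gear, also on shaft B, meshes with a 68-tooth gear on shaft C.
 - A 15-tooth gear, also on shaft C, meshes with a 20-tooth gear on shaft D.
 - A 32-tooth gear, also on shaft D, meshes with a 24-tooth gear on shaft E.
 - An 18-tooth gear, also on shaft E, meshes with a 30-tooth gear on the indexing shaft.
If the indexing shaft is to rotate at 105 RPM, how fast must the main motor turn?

Overall ratio R = 2.5 × 4 × 1.3333 × 0.75 × 1.6667 = 16.667.
Required input speed = output speed × R = 105 × 16.667 = 1750 RPM.

1750 RPM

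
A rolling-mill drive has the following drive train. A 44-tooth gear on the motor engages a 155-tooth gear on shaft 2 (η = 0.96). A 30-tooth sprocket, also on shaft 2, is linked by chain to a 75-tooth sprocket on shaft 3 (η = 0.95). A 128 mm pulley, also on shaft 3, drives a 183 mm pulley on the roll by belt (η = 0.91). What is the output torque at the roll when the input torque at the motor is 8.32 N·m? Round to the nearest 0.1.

gear mesh 155/44 = 3.5227 → τ = 8.32·3.5227·0.96 = 28.137 N·m
chain 75/30 = 2.5 → τ = 28.137·2.5·0.95 = 66.825 N·m
belt 183/128 = 1.4297 → τ = 66.825·1.4297·0.91 = 86.94 N·m

86.9 N·m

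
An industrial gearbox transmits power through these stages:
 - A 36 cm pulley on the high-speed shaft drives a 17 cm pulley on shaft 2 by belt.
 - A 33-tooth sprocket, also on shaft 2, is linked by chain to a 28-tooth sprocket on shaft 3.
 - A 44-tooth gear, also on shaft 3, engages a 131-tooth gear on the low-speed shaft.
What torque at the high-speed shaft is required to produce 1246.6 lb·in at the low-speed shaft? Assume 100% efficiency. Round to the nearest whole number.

Overall ratio R = 0.47222 × 0.84848 × 2.9773 = 1.1929.
Input torque = output torque / R = 1246.6 / 1.1929 = 1045 lb·in.

1045 lb·in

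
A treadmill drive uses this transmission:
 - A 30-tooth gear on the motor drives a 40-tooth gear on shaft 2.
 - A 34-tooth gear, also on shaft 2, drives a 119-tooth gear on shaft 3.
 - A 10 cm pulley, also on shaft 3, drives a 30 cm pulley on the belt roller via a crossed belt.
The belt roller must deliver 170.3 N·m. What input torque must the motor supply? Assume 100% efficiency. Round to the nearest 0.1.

Overall ratio R = 1.3333 × 3.5 × 3 = 14.
Input torque = output torque / R = 170.3 / 14 = 12.164 N·m.

12.2 N·m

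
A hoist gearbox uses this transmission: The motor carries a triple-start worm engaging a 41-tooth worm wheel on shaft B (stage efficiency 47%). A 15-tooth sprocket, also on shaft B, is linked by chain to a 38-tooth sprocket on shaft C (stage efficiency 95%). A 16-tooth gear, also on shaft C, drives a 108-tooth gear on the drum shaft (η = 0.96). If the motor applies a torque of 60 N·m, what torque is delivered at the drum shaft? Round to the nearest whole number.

Worm: ratio = 41/3 = 13.667; torque at shaft B = 60 × 13.667 × 0.47 = 385.4 N·m.
Chain: ratio = 38/15 = 2.5333; torque at shaft C = 385.4 × 2.5333 × 0.95 = 927.53 N·m.
Gear mesh: ratio = 108/16 = 6.75; torque at the drum shaft = 927.53 × 6.75 × 0.96 = 6010.4 N·m.

6010 N·m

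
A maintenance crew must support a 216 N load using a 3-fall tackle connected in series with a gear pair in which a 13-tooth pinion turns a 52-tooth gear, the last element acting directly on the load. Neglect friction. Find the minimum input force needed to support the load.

18 N

Block-and-tackle MA = number of supporting rope parts = 3.
Gear pair MA = 52/13 = 4.
Combined ideal MA = 3 × 4 = 12.
Effort = load / MA = 216 / 12 = 18 N.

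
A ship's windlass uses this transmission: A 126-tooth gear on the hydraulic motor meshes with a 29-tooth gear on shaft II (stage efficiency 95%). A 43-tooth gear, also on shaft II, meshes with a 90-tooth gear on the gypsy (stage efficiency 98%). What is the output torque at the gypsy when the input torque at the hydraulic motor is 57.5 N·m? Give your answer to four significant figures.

Gear mesh: ratio = 29/126 = 0.23016; torque at shaft II = 57.5 × 0.23016 × 0.95 = 12.572 N·m.
Gear mesh: ratio = 90/43 = 2.093; torque at the gypsy = 12.572 × 2.093 × 0.98 = 25.788 N·m.

25.79 N·m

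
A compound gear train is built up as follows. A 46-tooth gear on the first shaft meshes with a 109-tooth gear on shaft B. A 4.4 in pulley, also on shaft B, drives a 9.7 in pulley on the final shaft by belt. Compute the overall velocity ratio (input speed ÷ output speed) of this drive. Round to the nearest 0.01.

Each stage contributes driven/driver: gear mesh 109/46 = 2.3696, belt 9.7/4.4 = 2.2045.
Overall: 2.3696 × 2.2045 = 5.2238.

5.22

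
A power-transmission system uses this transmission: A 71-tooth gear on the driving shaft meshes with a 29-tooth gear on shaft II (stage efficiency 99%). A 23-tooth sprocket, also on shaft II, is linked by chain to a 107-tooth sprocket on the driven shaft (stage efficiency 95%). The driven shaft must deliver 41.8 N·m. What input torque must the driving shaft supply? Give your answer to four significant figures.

23.39 N·m

Overall ratio R = 0.40845 × 4.6522 = 1.9002; overall efficiency η = 0.99 × 0.95 = 0.9405.
Input torque = output torque / (R × η) = 41.8 / (1.9002 × 0.9405) = 23.39 N·m.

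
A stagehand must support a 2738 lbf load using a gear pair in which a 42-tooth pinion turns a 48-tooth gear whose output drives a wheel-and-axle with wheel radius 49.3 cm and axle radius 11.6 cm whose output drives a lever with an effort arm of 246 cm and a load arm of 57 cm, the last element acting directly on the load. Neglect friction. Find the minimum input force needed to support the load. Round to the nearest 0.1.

Gear pair MA = 48/42 = 1.1429.
Wheel-and-axle MA = R/r = 49.3/11.6 = 4.25.
Lever MA = effort arm / load arm = 246/57 = 4.3158.
Combined ideal MA = 1.1429 × 4.25 × 4.3158 = 20.962.
Effort = load / MA = 2738 / 20.962 = 130.61 lbf.

130.6 lbf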